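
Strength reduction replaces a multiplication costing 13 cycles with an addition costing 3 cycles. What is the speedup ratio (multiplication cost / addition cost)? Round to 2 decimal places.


Ratio = mult_cost / add_cost = 13 / 3 = 4.33

4.33


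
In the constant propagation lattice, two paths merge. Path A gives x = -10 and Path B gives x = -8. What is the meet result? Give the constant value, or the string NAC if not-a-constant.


Meet operation: if both paths give the same constant, result is that constant; if they differ, result is NAC (not-a-constant).
Path A: -10, Path B: -8 -> differ
Result: not-a-constant -> NAC

NAC


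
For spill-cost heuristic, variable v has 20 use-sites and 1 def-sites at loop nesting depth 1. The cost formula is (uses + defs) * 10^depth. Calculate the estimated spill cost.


uses + defs = 20 + 1 = 21
10^1 = 10
Spill cost = 21 * 10 = 210

210


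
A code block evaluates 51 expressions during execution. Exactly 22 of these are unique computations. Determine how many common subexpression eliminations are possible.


CSE count = total expressions - unique expressions
= 51 - 22 = 29

29


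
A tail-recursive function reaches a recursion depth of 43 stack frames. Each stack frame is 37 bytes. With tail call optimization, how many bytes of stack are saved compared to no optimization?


Without TCO: 43 * 37 = 1591 bytes
With TCO: reuse 1 frame = 37 bytes
Savings = 1591 - 37 = 1554

1554


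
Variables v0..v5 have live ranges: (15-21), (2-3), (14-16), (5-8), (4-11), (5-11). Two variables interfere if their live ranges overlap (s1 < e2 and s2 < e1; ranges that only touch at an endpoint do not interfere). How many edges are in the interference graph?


Check all pairs for overlapping intervals.
Two intervals (s1,e1) and (s2,e2) overlap if s1 < e2 and s2 < e1.
v0 (15-21) vs v1..v5: overlaps v2 -> 1
v1 (2-3) vs v2..v5: overlaps none -> 0
v2 (14-16) vs v3..v5: overlaps none -> 0
v3 (5-8) vs v4..v5: overlaps v4, v5 -> 2
v4 (4-11) vs v5: overlaps v5 -> 1
Total overlapping pairs = 1 + 0 + 0 + 2 + 1 = 4

4


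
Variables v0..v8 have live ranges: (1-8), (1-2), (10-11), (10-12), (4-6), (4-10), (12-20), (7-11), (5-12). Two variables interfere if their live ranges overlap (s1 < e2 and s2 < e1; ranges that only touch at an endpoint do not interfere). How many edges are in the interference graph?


Check all pairs for overlapping intervals.
Two intervals (s1,e1) and (s2,e2) overlap if s1 < e2 and s2 < e1.
v0 (1-8) vs v1..v8: overlaps v1, v4, v5, v7, v8 -> 5
v1 (1-2) vs v2..v8: overlaps none -> 0
v2 (10-11) vs v3..v8: overlaps v3, v7, v8 -> 3
v3 (10-12) vs v4..v8: overlaps v7, v8 -> 2
v4 (4-6) vs v5..v8: overlaps v5, v8 -> 2
v5 (4-10) vs v6..v8: overlaps v7, v8 -> 2
v6 (12-20) vs v7..v8: overlaps none -> 0
v7 (7-11) vs v8: overlaps v8 -> 1
Total overlapping pairs = 5 + 0 + 3 + 2 + 2 + 2 + 0 + 1 = 15

15


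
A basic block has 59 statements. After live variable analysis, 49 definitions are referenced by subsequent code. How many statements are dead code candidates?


Dead code = total statements - live definitions
= 59 - 49 = 10

10


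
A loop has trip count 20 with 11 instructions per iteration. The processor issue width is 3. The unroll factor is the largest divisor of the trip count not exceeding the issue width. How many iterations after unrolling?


Largest divisor of 20 <= 3 is 2
New iterations = 20 / 2 = 10

10


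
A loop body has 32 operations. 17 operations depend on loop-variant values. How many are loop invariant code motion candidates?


Invariant candidates = total - loop-dependent
= 32 - 17 = 15

15


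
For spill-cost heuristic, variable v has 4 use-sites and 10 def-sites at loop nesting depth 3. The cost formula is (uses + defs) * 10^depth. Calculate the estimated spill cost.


uses + defs = 4 + 10 = 14
10^3 = 1000
Spill cost = 14 * 1000 = 14000

14000


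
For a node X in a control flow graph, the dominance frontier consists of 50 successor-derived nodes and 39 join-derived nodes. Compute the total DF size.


DF(X) = direct successor contributions + join point contributions
= 50 + 39 = 89

89


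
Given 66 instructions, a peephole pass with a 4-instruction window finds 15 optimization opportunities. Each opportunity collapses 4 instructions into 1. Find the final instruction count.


Each match removes 3 instructions.
Total removed = 15 * 3 = 45
Remaining = 66 - 45 = 21

21


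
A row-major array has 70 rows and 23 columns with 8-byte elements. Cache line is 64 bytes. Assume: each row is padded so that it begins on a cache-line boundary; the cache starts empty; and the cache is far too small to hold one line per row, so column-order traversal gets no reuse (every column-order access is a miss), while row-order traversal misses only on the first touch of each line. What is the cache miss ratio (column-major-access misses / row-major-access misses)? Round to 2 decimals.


Each row occupies 23 * 8 = 184 bytes and starts on a line boundary, so it spans ceil(184 / 64) = 3 cache lines.
Row-major traversal misses (one per line touched): 70 * ceil(23 * 8 / 64) = 210
Column-major traversal misses (no reuse, every access misses): 70 * 23 = 1610
Ratio = 1610 / 210 = 7.67

7.67


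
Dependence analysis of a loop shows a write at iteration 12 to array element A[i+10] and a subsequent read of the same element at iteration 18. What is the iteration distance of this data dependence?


Distance = read iteration - write iteration
= 18 - 12 = 6

6


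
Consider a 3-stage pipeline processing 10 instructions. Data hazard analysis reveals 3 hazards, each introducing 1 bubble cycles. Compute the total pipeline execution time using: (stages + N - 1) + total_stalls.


Base cycles = 3 + 10 - 1 = 12
Total stalls = 3 * 1 = 3
Total = 12 + 3 = 15

15


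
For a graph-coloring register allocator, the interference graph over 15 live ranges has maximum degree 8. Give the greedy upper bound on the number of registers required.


Greedy coloring never needs more than (max_degree + 1) colors: when coloring a vertex, at most max_degree neighbors are already colored.
Upper bound = 8 + 1 = 9

9


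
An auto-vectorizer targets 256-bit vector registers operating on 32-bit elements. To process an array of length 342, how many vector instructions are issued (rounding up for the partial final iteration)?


Width = 256 / 32 = 8 elements per vector op
Iterations = ceil(342 / 8) = 43

43


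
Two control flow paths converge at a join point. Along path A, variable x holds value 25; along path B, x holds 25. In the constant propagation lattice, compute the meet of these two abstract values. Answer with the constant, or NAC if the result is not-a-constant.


Meet operation: if both paths give the same constant, result is that constant; if they differ, result is NAC (not-a-constant).
Path A: 25, Path B: 25 -> equal
Result: constant -> 25

25


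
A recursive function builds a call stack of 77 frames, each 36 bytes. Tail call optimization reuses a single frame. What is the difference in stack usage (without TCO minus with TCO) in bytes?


Without TCO: 77 * 36 = 2772 bytes
With TCO: reuse 1 frame = 36 bytes
Savings = 2772 - 36 = 2736

2736


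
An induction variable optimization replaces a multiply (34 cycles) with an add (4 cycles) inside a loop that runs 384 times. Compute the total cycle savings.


Per-iteration saving = 34 - 4 = 30
Total saved = 384 * 30 = 11520

11520


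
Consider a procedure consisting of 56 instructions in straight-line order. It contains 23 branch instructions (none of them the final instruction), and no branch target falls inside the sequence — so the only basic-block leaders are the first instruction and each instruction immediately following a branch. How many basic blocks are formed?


With no in-sequence branch targets, the leaders are the first instruction plus the instruction after each branch.
Number of basic blocks = branches + 1
= 23 + 1 = 24

24


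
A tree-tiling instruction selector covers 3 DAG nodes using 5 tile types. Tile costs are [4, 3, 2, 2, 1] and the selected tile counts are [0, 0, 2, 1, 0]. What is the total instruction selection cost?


Total cost = sum(count_i * cost_i)
= 0*4 + 0*3 + 2*2 + 1*2 + 0*1
= 6

6


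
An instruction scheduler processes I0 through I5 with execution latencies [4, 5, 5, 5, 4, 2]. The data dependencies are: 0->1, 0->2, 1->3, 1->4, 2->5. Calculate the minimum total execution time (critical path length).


Compute longest path through dependency graph: dist(Ik) = max over predecessors of dist + latency(Ik).
dist(I0) = latency 4 = 4
dist(I1) = dist(I0) + 5 = 4 + 5 = 9
dist(I2) = dist(I0) + 5 = 4 + 5 = 9
dist(I3) = dist(I1) + 5 = 9 + 5 = 14
dist(I4) = dist(I1) + 4 = 9 + 4 = 13
dist(I5) = dist(I2) + 2 = 9 + 2 = 11
Critical path = max dist = 14

14


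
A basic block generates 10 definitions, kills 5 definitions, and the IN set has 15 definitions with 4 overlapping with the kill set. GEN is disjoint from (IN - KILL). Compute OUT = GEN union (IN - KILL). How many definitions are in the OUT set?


IN - KILL: 15 - 4 = 11 surviving definitions
OUT = GEN + surviving = 10 + 11 = 21

21


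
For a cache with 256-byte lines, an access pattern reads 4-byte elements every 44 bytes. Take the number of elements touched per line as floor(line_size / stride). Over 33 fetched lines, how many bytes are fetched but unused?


Elements per line = floor(256 / 44) = 5
Bytes used per line = 5 * 4 = 20
Wasted per line = 256 - 20 = 236
Total wasted = 236 * 33 = 7788

7788


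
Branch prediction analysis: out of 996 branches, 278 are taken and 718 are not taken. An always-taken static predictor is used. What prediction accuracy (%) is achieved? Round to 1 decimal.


Predictor: always-taken
Correct predictions = 278
Accuracy = 278 / 996 * 100 = 27.9%

27.9


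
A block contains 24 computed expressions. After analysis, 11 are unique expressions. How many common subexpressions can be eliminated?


CSE count = total expressions - unique expressions
= 24 - 11 = 13

13


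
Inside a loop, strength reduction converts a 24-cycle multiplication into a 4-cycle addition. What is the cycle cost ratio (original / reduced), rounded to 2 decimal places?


Ratio = mult_cost / add_cost = 24 / 4 = 6.0

6.0


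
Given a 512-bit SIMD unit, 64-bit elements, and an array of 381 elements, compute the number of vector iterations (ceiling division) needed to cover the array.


Width = 512 / 64 = 8 elements per vector op
Iterations = ceil(381 / 8) = 48

48


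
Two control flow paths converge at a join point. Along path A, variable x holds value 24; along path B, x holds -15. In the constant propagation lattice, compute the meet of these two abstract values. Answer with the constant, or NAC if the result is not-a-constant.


Meet operation: if both paths give the same constant, result is that constant; if they differ, result is NAC (not-a-constant).
Path A: 24, Path B: -15 -> differ
Result: not-a-constant -> NAC

NAC


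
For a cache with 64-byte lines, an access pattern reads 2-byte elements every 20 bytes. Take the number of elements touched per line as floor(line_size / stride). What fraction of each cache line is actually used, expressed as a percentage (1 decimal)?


Elements per cache line = floor(64 / 20) = 3
Bytes used = 3 * 2 = 6
Utilization = 6 / 64 * 100 = 9.4%

9.4


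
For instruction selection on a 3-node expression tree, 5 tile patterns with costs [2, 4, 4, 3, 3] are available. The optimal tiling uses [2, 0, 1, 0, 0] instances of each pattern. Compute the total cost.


Total cost = sum(count_i * cost_i)
= 2*2 + 0*4 + 1*4 + 0*3 + 0*3
= 8

8


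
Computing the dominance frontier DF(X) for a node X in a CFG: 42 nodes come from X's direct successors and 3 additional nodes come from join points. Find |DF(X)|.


DF(X) = direct successor contributions + join point contributions
= 42 + 3 = 45

45


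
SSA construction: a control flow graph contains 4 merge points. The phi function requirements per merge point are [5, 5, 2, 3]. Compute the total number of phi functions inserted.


Total phi functions = sum of phi functions at each join node
= 5 + 5 + 2 + 3 = 15

15


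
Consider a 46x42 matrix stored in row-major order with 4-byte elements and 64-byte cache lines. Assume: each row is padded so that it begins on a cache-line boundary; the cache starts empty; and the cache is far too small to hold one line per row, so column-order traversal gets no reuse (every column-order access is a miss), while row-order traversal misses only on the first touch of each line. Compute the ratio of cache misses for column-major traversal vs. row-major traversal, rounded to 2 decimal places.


Each row occupies 42 * 4 = 168 bytes and starts on a line boundary, so it spans ceil(168 / 64) = 3 cache lines.
Row-major traversal misses (one per line touched): 46 * ceil(42 * 4 / 64) = 138
Column-major traversal misses (no reuse, every access misses): 46 * 42 = 1932
Ratio = 1932 / 138 = 14.0

14.0


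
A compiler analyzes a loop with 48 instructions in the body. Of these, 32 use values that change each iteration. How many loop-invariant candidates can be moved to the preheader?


Invariant candidates = total - loop-dependent
= 48 - 32 = 16

16


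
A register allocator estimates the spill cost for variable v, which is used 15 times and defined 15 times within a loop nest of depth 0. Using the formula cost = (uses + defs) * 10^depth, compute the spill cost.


uses + defs = 15 + 15 = 30
10^0 = 1
Spill cost = 30 * 1 = 30

30


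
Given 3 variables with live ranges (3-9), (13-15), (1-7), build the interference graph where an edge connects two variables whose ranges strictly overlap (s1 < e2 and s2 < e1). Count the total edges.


Check all pairs for overlapping intervals.
Two intervals (s1,e1) and (s2,e2) overlap if s1 < e2 and s2 < e1.
v0 (3-9) vs v1..v2: overlaps v2 -> 1
v1 (13-15) vs v2: overlaps none -> 0
Total overlapping pairs = 1 + 0 = 1

1


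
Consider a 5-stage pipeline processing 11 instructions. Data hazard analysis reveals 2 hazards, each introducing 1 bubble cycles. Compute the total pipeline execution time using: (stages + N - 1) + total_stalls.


Base cycles = 5 + 11 - 1 = 15
Total stalls = 2 * 1 = 2
Total = 15 + 2 = 17

17


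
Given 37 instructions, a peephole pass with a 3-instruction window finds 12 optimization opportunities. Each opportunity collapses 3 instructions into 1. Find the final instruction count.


Each match removes 2 instructions.
Total removed = 12 * 2 = 24
Remaining = 37 - 24 = 13

13


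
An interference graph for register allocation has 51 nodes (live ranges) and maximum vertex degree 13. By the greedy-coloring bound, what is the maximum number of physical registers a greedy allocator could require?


Greedy coloring never needs more than (max_degree + 1) colors: when coloring a vertex, at most max_degree neighbors are already colored.
Upper bound = 13 + 1 = 14

14


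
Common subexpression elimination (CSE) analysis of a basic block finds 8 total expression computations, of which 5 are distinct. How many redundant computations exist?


CSE count = total expressions - unique expressions
= 8 - 5 = 3

3


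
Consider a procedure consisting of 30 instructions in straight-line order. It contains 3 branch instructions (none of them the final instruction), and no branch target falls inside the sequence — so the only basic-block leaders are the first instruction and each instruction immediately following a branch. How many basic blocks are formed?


With no in-sequence branch targets, the leaders are the first instruction plus the instruction after each branch.
Number of basic blocks = branches + 1
= 3 + 1 = 4

4


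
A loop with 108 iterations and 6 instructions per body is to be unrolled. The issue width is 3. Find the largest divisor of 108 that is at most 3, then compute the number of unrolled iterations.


Largest divisor of 108 <= 3 is 3
New iterations = 108 / 3 = 36

36


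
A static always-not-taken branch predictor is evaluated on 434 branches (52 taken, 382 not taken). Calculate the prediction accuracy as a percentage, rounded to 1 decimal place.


Predictor: always-not-taken
Correct predictions = 382
Accuracy = 382 / 434 * 100 = 88.0%

88.0


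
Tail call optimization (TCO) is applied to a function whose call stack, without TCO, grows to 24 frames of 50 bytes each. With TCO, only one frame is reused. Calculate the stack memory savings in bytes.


Without TCO: 24 * 50 = 1200 bytes
With TCO: reuse 1 frame = 50 bytes
Savings = 1200 - 50 = 1150

1150


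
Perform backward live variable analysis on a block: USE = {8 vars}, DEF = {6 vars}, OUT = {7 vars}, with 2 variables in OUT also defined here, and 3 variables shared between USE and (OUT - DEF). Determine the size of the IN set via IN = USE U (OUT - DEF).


OUT - DEF: 7 - 2 = 5
|IN| = |USE| + |OUT - DEF| - |USE ∩ (OUT - DEF)| = 8 + 5 - 3 = 10

10


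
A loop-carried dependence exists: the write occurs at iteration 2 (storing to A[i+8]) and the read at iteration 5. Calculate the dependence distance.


Distance = read iteration - write iteration
= 5 - 2 = 3

3


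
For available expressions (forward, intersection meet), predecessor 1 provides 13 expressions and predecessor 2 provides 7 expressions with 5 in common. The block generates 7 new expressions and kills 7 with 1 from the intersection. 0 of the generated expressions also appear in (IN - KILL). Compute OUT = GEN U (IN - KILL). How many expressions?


IN = intersection of predecessors = 5
IN - KILL = 5 - 1 = 4
|OUT| = |GEN| + |IN - KILL| - |GEN ∩ (IN - KILL)| = 7 + 4 - 0 = 11

11


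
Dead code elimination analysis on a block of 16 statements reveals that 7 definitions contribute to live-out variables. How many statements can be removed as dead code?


Dead code = total statements - live definitions
= 16 - 7 = 9

9


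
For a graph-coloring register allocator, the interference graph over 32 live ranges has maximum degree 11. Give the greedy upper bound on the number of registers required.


Greedy coloring never needs more than (max_degree + 1) colors: when coloring a vertex, at most max_degree neighbors are already colored.
Upper bound = 11 + 1 = 12

12


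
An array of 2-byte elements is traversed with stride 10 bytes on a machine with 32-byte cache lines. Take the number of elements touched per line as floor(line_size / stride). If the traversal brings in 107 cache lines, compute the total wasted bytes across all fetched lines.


Elements per line = floor(32 / 10) = 3
Bytes used per line = 3 * 2 = 6
Wasted per line = 32 - 6 = 26
Total wasted = 26 * 107 = 2782

2782


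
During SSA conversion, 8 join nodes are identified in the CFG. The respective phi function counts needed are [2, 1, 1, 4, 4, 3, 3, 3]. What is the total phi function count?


Total phi functions = sum of phi functions at each join node
= 2 + 1 + 1 + 4 + 4 + 3 + 3 + 3 = 21

21


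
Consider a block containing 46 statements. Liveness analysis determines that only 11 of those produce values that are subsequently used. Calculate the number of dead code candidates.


Dead code = total statements - live definitions
= 46 - 11 = 35

35


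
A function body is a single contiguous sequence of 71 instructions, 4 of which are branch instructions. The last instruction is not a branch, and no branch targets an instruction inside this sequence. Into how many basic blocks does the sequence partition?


With no in-sequence branch targets, the leaders are the first instruction plus the instruction after each branch.
Number of basic blocks = branches + 1
= 4 + 1 = 5

5


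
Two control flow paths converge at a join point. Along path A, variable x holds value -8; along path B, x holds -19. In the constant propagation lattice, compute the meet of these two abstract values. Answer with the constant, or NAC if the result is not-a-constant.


Meet operation: if both paths give the same constant, result is that constant; if they differ, result is NAC (not-a-constant).
Path A: -8, Path B: -19 -> differ
Result: not-a-constant -> NAC

NAC


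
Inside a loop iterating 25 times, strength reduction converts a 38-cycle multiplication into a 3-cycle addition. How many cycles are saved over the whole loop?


Per-iteration saving = 38 - 3 = 35
Total saved = 25 * 35 = 875

875


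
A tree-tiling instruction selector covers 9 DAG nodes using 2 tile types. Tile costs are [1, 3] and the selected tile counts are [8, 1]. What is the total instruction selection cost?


Total cost = sum(count_i * cost_i)
= 8*1 + 1*3
= 11

11


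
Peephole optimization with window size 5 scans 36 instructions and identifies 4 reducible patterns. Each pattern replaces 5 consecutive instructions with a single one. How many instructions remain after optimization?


Each match removes 4 instructions.
Total removed = 4 * 4 = 16
Remaining = 36 - 16 = 20

20


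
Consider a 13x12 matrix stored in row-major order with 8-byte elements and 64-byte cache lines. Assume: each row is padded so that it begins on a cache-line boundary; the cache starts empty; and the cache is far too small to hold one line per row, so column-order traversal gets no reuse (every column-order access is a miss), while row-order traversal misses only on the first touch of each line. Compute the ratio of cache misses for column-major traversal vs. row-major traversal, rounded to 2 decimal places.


Each row occupies 12 * 8 = 96 bytes and starts on a line boundary, so it spans ceil(96 / 64) = 2 cache lines.
Row-major traversal misses (one per line touched): 13 * ceil(12 * 8 / 64) = 26
Column-major traversal misses (no reuse, every access misses): 13 * 12 = 156
Ratio = 156 / 26 = 6.0

6.0


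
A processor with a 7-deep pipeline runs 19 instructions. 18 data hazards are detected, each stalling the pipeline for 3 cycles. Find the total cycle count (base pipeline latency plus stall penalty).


Base cycles = 7 + 19 - 1 = 25
Total stalls = 18 * 3 = 54
Total = 25 + 54 = 79

79


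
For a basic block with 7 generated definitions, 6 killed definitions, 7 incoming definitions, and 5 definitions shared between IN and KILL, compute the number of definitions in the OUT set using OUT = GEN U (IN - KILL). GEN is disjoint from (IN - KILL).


IN - KILL: 7 - 5 = 2 surviving definitions
OUT = GEN + surviving = 7 + 2 = 9

9


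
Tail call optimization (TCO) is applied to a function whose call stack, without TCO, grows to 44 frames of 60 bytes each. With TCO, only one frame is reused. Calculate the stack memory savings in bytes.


Without TCO: 44 * 60 = 2640 bytes
With TCO: reuse 1 frame = 60 bytes
Savings = 2640 - 60 = 2580

2580


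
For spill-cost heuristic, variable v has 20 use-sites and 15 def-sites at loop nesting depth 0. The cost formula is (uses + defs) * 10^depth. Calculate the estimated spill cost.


uses + defs = 20 + 15 = 35
10^0 = 1
Spill cost = 35 * 1 = 35

35


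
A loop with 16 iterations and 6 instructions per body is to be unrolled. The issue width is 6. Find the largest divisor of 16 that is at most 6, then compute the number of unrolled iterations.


Largest divisor of 16 <= 6 is 4
New iterations = 16 / 4 = 4

4


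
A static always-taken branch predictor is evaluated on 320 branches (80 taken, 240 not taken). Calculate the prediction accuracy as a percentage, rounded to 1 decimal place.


Predictor: always-taken
Correct predictions = 80
Accuracy = 80 / 320 * 100 = 25.0%

25.0


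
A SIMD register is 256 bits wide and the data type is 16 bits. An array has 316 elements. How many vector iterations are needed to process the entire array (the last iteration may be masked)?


Width = 256 / 16 = 16 elements per vector op
Iterations = ceil(316 / 16) = 20

20


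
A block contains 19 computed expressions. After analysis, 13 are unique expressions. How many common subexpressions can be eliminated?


CSE count = total expressions - unique expressions
= 19 - 13 = 6

6


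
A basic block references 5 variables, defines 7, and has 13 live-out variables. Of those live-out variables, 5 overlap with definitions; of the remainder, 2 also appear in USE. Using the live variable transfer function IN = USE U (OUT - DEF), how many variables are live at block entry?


OUT - DEF: 13 - 5 = 8
|IN| = |USE| + |OUT - DEF| - |USE ∩ (OUT - DEF)| = 5 + 8 - 2 = 11

11


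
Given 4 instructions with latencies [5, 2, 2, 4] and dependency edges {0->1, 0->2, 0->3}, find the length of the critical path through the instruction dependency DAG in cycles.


Compute longest path through dependency graph: dist(Ik) = max over predecessors of dist + latency(Ik).
dist(I0) = latency 5 = 5
dist(I1) = dist(I0) + 2 = 5 + 2 = 7
dist(I2) = dist(I0) + 2 = 5 + 2 = 7
dist(I3) = dist(I0) + 4 = 5 + 4 = 9
Critical path = max dist = 9

9


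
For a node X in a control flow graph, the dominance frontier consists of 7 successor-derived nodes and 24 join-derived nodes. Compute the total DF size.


DF(X) = direct successor contributions + join point contributions
= 7 + 24 = 31

31


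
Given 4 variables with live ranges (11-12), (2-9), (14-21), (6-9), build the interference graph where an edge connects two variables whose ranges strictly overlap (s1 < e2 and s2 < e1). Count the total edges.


Check all pairs for overlapping intervals.
Two intervals (s1,e1) and (s2,e2) overlap if s1 < e2 and s2 < e1.
v0 (11-12) vs v1..v3: overlaps none -> 0
v1 (2-9) vs v2..v3: overlaps v3 -> 1
v2 (14-21) vs v3: overlaps none -> 0
Total overlapping pairs = 0 + 1 + 0 = 1

1


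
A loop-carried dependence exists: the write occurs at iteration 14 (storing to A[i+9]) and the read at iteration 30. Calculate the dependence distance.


Distance = read iteration - write iteration
= 30 - 14 = 16

16


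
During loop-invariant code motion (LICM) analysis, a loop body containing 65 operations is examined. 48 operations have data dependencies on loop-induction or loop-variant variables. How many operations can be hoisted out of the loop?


Invariant candidates = total - loop-dependent
= 65 - 48 = 17

17


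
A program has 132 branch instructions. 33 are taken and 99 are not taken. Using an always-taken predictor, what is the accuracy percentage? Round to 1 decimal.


Predictor: always-taken
Correct predictions = 33
Accuracy = 33 / 132 * 100 = 25.0%

25.0


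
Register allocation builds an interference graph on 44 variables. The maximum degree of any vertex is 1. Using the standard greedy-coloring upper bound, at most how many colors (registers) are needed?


Greedy coloring never needs more than (max_degree + 1) colors: when coloring a vertex, at most max_degree neighbors are already colored.
Upper bound = 1 + 1 = 2

2


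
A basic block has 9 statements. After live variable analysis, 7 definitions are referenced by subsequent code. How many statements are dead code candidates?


Dead code = total statements - live definitions
= 9 - 7 = 2

2


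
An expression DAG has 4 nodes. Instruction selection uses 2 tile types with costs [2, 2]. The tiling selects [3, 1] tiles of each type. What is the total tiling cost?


Total cost = sum(count_i * cost_i)
= 3*2 + 1*2
= 8

8


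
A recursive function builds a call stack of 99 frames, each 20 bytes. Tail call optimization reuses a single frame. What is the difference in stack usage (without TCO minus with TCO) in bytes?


Without TCO: 99 * 20 = 1980 bytes
With TCO: reuse 1 frame = 20 bytes
Savings = 1980 - 20 = 1960

1960


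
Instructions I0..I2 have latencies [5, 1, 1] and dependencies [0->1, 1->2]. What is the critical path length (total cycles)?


Compute longest path through dependency graph: dist(Ik) = max over predecessors of dist + latency(Ik).
dist(I0) = latency 5 = 5
dist(I1) = dist(I0) + 1 = 5 + 1 = 6
dist(I2) = dist(I1) + 1 = 6 + 1 = 7
Critical path = max dist = 7

7


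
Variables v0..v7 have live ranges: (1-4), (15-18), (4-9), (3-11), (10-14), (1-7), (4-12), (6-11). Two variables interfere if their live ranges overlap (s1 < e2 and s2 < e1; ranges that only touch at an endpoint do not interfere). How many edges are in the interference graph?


Check all pairs for overlapping intervals.
Two intervals (s1,e1) and (s2,e2) overlap if s1 < e2 and s2 < e1.
v0 (1-4) vs v1..v7: overlaps v3, v5 -> 2
v1 (15-18) vs v2..v7: overlaps none -> 0
v2 (4-9) vs v3..v7: overlaps v3, v5, v6, v7 -> 4
v3 (3-11) vs v4..v7: overlaps v4, v5, v6, v7 -> 4
v4 (10-14) vs v5..v7: overlaps v6, v7 -> 2
v5 (1-7) vs v6..v7: overlaps v6, v7 -> 2
v6 (4-12) vs v7: overlaps v7 -> 1
Total overlapping pairs = 2 + 0 + 4 + 4 + 2 + 2 + 1 = 15

15


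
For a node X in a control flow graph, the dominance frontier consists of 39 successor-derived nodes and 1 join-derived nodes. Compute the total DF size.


DF(X) = direct successor contributions + join point contributions
= 39 + 1 = 40

40


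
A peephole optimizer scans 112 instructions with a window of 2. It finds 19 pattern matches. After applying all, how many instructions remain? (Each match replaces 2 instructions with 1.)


Each match removes 1 instructions.
Total removed = 19 * 1 = 19
Remaining = 112 - 19 = 93

93


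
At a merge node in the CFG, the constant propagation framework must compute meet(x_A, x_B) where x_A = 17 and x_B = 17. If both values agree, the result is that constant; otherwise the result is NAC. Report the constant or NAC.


Meet operation: if both paths give the same constant, result is that constant; if they differ, result is NAC (not-a-constant).
Path A: 17, Path B: 17 -> equal
Result: constant -> 17

17


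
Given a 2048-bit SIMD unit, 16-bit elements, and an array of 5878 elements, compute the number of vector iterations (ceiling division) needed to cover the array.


Width = 2048 / 16 = 128 elements per vector op
Iterations = ceil(5878 / 128) = 46

46


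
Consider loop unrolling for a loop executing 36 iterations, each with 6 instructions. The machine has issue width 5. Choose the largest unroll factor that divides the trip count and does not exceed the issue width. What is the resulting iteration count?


Largest divisor of 36 <= 5 is 4
New iterations = 36 / 4 = 9

9


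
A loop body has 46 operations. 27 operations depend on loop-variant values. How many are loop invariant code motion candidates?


Invariant candidates = total - loop-dependent
= 46 - 27 = 19

19


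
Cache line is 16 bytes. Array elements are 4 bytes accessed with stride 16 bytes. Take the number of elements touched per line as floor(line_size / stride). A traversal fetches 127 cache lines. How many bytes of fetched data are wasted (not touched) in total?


Elements per line = floor(16 / 16) = 1
Bytes used per line = 1 * 4 = 4
Wasted per line = 16 - 4 = 12
Total wasted = 12 * 127 = 1524

1524


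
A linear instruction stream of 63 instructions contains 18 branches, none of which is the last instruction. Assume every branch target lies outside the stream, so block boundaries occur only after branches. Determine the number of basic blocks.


With no in-sequence branch targets, the leaders are the first instruction plus the instruction after each branch.
Number of basic blocks = branches + 1
= 18 + 1 = 19

19


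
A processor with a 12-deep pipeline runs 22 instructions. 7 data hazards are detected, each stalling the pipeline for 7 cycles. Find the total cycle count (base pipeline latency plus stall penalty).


Base cycles = 12 + 22 - 1 = 33
Total stalls = 7 * 7 = 49
Total = 33 + 49 = 82

82


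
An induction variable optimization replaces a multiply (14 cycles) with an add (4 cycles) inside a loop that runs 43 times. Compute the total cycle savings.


Per-iteration saving = 14 - 4 = 10
Total saved = 43 * 10 = 430

430


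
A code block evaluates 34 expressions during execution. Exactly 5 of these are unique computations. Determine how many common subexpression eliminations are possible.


CSE count = total expressions - unique expressions
= 34 - 5 = 29

29


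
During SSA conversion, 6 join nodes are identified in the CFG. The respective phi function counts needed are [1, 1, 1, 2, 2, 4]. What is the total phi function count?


Total phi functions = sum of phi functions at each join node
= 1 + 1 + 1 + 2 + 2 + 4 = 11

11


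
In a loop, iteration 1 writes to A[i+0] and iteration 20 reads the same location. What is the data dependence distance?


Distance = read iteration - write iteration
= 20 - 1 = 19

19


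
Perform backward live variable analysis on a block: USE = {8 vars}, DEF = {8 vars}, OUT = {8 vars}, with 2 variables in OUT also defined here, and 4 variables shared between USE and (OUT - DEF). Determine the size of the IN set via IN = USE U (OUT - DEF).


OUT - DEF: 8 - 2 = 6
|IN| = |USE| + |OUT - DEF| - |USE ∩ (OUT - DEF)| = 8 + 6 - 4 = 10

10


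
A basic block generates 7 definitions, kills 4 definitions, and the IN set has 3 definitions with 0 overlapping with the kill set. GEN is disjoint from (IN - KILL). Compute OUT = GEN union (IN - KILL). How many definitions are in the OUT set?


IN - KILL: 3 - 0 = 3 surviving definitions
OUT = GEN + surviving = 7 + 3 = 10

10


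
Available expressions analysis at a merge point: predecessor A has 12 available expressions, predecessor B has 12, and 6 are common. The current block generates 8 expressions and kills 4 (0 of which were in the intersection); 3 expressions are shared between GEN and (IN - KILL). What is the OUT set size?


IN = intersection of predecessors = 6
IN - KILL = 6 - 0 = 6
|OUT| = |GEN| + |IN - KILL| - |GEN ∩ (IN - KILL)| = 8 + 6 - 3 = 11

11


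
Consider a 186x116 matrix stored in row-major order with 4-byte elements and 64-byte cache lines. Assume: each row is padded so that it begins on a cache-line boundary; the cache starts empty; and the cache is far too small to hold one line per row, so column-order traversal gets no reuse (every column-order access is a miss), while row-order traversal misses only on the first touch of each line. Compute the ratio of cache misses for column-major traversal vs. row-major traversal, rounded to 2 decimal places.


Each row occupies 116 * 4 = 464 bytes and starts on a line boundary, so it spans ceil(464 / 64) = 8 cache lines.
Row-major traversal misses (one per line touched): 186 * ceil(116 * 4 / 64) = 1488
Column-major traversal misses (no reuse, every access misses): 186 * 116 = 21576
Ratio = 21576 / 1488 = 14.5

14.5


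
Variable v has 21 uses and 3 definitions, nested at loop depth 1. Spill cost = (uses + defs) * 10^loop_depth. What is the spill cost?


uses + defs = 21 + 3 = 24
10^1 = 10
Spill cost = 24 * 10 = 240

240


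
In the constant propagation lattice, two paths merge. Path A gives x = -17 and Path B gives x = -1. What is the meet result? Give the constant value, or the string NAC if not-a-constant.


Meet operation: if both paths give the same constant, result is that constant; if they differ, result is NAC (not-a-constant).
Path A: -17, Path B: -1 -> differ
Result: not-a-constant -> NAC

NAC


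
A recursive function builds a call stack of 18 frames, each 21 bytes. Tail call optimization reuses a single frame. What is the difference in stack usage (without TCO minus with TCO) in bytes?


Without TCO: 18 * 21 = 378 bytes
With TCO: reuse 1 frame = 21 bytes
Savings = 378 - 21 = 357

357


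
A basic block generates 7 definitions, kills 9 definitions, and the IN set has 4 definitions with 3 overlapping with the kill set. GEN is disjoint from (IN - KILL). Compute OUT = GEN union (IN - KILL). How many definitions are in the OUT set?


IN - KILL: 4 - 3 = 1 surviving definitions
OUT = GEN + surviving = 7 + 1 = 8

8


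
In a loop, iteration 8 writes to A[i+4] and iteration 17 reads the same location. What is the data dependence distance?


Distance = read iteration - write iteration
= 17 - 8 = 9

9


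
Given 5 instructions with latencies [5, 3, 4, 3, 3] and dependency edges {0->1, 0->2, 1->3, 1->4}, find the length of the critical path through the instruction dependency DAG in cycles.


Compute longest path through dependency graph: dist(Ik) = max over predecessors of dist + latency(Ik).
dist(I0) = latency 5 = 5
dist(I1) = dist(I0) + 3 = 5 + 3 = 8
dist(I2) = dist(I0) + 4 = 5 + 4 = 9
dist(I3) = dist(I1) + 3 = 8 + 3 = 11
dist(I4) = dist(I1) + 3 = 8 + 3 = 11
Critical path = max dist = 11

11


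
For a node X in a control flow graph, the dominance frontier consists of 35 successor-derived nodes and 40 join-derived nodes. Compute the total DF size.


DF(X) = direct successor contributions + join point contributions
= 35 + 40 = 75

75


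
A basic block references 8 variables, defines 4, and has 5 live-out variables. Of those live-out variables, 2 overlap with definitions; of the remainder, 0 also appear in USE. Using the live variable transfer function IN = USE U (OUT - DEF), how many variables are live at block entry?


OUT - DEF: 5 - 2 = 3
|IN| = |USE| + |OUT - DEF| - |USE ∩ (OUT - DEF)| = 8 + 3 - 0 = 11

11


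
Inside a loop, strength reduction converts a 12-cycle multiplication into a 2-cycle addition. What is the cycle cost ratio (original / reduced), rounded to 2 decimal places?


Ratio = mult_cost / add_cost = 12 / 2 = 6.0

6.0


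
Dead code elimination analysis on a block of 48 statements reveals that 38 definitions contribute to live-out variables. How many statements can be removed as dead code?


Dead code = total statements - live definitions
= 48 - 38 = 10

10


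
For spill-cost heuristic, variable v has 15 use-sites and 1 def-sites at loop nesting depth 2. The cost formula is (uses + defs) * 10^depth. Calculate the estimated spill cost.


uses + defs = 15 + 1 = 16
10^2 = 100
Spill cost = 16 * 100 = 1600

1600


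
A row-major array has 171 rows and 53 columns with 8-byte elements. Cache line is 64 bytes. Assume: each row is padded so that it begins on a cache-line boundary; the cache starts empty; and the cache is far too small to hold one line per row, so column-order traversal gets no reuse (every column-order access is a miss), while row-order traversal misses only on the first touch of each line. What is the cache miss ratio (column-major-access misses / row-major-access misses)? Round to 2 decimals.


Each row occupies 53 * 8 = 424 bytes and starts on a line boundary, so it spans ceil(424 / 64) = 7 cache lines.
Row-major traversal misses (one per line touched): 171 * ceil(53 * 8 / 64) = 1197
Column-major traversal misses (no reuse, every access misses): 171 * 53 = 9063
Ratio = 9063 / 1197 = 7.57

7.57


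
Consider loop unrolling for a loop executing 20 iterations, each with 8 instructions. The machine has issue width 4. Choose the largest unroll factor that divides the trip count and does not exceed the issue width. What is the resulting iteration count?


Largest divisor of 20 <= 4 is 4
New iterations = 20 / 4 = 5

5


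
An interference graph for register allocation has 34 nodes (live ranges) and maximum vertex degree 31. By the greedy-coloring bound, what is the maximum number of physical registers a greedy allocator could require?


Greedy coloring never needs more than (max_degree + 1) colors: when coloring a vertex, at most max_degree neighbors are already colored.
Upper bound = 31 + 1 = 32

32


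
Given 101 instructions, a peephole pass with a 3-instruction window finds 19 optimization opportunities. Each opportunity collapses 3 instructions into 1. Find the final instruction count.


Each match removes 2 instructions.
Total removed = 19 * 2 = 38
Remaining = 101 - 38 = 63

63


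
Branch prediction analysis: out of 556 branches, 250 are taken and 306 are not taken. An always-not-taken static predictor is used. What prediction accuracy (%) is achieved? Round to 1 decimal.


Predictor: always-not-taken
Correct predictions = 306
Accuracy = 306 / 556 * 100 = 55.0%

55.0
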